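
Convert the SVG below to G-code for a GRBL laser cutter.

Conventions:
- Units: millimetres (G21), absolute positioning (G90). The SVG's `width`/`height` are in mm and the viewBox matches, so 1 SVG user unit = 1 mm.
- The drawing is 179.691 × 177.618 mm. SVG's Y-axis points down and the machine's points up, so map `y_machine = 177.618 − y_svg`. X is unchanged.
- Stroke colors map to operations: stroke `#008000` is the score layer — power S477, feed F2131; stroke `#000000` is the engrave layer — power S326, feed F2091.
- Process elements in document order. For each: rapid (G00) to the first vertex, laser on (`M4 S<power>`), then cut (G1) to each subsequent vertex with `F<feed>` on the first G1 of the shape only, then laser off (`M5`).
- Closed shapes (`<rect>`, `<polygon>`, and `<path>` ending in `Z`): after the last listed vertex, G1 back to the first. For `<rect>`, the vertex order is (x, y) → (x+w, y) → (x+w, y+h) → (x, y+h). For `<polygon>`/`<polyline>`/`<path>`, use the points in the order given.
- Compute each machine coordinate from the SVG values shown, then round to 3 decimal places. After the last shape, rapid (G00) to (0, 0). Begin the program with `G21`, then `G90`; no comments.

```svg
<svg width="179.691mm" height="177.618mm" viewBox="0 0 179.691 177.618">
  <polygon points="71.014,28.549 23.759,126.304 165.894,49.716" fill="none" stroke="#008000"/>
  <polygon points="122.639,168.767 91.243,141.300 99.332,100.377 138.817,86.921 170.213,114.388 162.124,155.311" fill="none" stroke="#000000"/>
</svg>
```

Since the viewBox matches the mm dimensions, user units are millimetres directly. The only transform is the Y-flip y_m = 177.618 − y_svg.

Shape 1 is a closed polygon drawn with `<polygon>`. Its stroke #008000 means score at S477, F2131. After flipping Y the toolpath is (71.014,149.069) → (23.759,51.314) → (165.894,127.902) → (71.014,149.069), returning to the start.

Shape 2 is a regular polygon drawn with `<polygon>`. Its stroke #000000 means engrave at S326, F2091. After flipping Y the toolpath is (122.639,8.851) → (91.243,36.318) → (99.332,77.241) → (138.817,90.697) → (170.213,63.230) → (162.124,22.307) → (122.639,8.851), returning to the start.

G21
G90
G00 X71.014 Y149.069
M4 S477
G1 X23.759 Y51.314 F2131
G1 X165.894 Y127.902
G1 X71.014 Y149.069
M5
G00 X122.639 Y8.851
M4 S326
G1 X91.243 Y36.318 F2091
G1 X99.332 Y77.241
G1 X138.817 Y90.697
G1 X170.213 Y63.230
G1 X162.124 Y22.307
G1 X122.639 Y8.851
M5
G00 X0.000 Y0.000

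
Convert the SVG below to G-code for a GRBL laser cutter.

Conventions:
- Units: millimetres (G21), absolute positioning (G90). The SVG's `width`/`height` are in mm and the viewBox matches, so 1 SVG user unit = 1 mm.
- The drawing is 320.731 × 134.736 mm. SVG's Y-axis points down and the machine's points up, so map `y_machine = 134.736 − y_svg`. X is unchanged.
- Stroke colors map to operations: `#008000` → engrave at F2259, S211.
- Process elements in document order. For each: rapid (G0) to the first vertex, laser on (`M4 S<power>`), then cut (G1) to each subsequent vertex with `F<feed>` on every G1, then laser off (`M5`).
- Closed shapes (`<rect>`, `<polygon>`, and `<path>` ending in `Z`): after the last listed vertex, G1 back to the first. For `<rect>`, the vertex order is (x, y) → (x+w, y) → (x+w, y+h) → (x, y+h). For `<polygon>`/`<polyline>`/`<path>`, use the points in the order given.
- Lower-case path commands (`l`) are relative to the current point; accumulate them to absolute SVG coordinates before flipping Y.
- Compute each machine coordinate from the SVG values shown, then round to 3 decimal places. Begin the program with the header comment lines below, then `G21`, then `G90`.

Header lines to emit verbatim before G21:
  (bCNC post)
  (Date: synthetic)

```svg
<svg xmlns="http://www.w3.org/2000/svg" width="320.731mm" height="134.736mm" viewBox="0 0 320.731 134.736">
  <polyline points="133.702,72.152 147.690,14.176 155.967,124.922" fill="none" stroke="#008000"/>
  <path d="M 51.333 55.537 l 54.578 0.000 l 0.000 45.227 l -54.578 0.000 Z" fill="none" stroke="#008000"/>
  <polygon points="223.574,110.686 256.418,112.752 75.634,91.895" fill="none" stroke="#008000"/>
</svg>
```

Since the viewBox matches the mm dimensions, user units are millimetres directly. The only transform is the Y-flip y_m = 134.736 − y_svg.

Shape 1 is a open polyline drawn with `<polyline>`. Its stroke #008000 means engrave at S211, F2259. After flipping Y the toolpath is (133.702,62.584) → (147.690,120.560) → (155.967,9.814).

Shape 2 is a rectangle drawn with `<path>`. Its stroke #008000 means engrave at S211, F2259. After flipping Y the toolpath is (51.333,79.199) → (105.911,79.199) → (105.911,33.972) → (51.333,33.972) → (51.333,79.199), returning to the start.

Shape 3 is a closed polygon drawn with `<polygon>`. Its stroke #008000 means engrave at S211, F2259. After flipping Y the toolpath is (223.574,24.050) → (256.418,21.984) → (75.634,42.841) → (223.574,24.050), returning to the start.

(bCNC post)
(Date: synthetic)
G21
G90
G0 X133.702 Y62.584
M4 S211
G1 X147.690 Y120.560 F2259
G1 X155.967 Y9.814 F2259
M5
G0 X51.333 Y79.199
M4 S211
G1 X105.911 Y79.199 F2259
G1 X105.911 Y33.972 F2259
G1 X51.333 Y33.972 F2259
G1 X51.333 Y79.199 F2259
M5
G0 X223.574 Y24.050
M4 S211
G1 X256.418 Y21.984 F2259
G1 X75.634 Y42.841 F2259
G1 X223.574 Y24.050 F2259
M5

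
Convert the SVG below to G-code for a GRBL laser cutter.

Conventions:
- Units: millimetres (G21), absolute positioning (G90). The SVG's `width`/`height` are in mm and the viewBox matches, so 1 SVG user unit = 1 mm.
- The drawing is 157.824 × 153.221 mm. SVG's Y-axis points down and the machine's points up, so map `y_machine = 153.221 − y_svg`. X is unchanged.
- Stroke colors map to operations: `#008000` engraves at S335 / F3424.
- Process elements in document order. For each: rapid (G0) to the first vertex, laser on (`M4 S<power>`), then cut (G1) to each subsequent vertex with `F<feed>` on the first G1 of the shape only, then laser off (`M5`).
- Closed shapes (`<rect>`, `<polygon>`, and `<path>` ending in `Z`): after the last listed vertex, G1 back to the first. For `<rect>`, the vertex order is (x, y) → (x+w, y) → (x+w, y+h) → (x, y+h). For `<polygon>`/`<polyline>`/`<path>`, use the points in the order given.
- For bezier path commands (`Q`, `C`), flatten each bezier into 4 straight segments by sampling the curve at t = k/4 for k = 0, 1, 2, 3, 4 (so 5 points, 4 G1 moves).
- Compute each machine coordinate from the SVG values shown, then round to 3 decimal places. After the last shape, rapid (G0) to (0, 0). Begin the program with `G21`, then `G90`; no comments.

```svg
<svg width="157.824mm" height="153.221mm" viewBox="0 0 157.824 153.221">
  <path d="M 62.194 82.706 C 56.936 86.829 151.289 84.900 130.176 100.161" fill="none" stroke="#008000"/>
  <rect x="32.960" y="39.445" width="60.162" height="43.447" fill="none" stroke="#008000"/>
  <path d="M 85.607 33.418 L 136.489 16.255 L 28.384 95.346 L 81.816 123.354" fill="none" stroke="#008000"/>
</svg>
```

G21
G90
G0 X62.194 Y70.515
M4 S335
G1 X73.567 Y68.194 F3424
G1 X102.131 Y65.964
G1 X127.721 Y61.646
G1 X130.176 Y53.060
M5
G0 X32.960 Y113.776
M4 S335
G1 X93.122 Y113.776 F3424
G1 X93.122 Y70.329
G1 X32.960 Y70.329
G1 X32.960 Y113.776
M5
G0 X85.607 Y119.803
M4 S335
G1 X136.489 Y136.966 F3424
G1 X28.384 Y57.875
G1 X81.816 Y29.867
M5
G0 X0.000 Y0.000

Since the viewBox matches the mm dimensions, user units are millimetres directly. The only transform is the Y-flip y_m = 153.221 − y_svg.

Shape 1 is a cubic bezier drawn with `<path>`. Its stroke #008000 means engrave at S335, F3424. After flipping Y the toolpath is (62.194,70.515) → (73.567,68.194) → (102.131,65.964) → (127.721,61.646) → (130.176,53.060).

Shape 2 is a rectangle drawn with `<rect>`. Its stroke #008000 means engrave at S335, F3424. After flipping Y the toolpath is (32.960,113.776) → (93.122,113.776) → (93.122,70.329) → (32.960,70.329) → (32.960,113.776), returning to the start.

Shape 3 is a open polyline drawn with `<path>`. Its stroke #008000 means engrave at S335, F3424. After flipping Y the toolpath is (85.607,119.803) → (136.489,136.966) → (28.384,57.875) → (81.816,29.867).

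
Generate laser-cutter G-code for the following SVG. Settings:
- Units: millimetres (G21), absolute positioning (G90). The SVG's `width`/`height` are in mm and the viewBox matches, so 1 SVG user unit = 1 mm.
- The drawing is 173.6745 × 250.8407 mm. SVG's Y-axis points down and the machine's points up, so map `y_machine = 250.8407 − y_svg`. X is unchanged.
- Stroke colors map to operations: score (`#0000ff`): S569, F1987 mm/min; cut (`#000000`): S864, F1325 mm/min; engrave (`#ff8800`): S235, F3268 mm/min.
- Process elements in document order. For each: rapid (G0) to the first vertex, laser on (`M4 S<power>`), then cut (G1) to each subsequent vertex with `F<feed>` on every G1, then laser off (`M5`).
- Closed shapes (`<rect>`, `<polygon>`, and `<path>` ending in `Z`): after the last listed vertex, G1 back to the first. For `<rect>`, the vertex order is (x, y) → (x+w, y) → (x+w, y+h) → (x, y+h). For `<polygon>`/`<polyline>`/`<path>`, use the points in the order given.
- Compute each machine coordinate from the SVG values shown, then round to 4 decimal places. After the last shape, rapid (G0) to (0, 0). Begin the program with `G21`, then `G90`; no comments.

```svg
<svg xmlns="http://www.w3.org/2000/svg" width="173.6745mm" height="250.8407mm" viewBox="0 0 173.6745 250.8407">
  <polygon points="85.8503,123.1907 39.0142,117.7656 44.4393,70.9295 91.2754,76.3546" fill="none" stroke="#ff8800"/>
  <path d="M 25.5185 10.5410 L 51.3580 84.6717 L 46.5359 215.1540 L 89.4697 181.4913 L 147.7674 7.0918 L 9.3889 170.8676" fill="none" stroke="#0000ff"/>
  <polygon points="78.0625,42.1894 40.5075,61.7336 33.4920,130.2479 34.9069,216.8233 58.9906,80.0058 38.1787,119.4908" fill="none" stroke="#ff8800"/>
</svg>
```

1 u = 1 mm; y_m = 250.8407 − y.

[1] `<polygon>` regular polygon, #ff8800→engrave S235 F3268: (85.8503,127.6500) → (39.0142,133.0751) → (44.4393,179.9112) → (91.2754,174.4861) → (85.8503,127.6500) (closed)

[2] `<path>` open polyline, #0000ff→score S569 F1987: (25.5185,240.2997) → (51.3580,166.1690) → (46.5359,35.6867) → (89.4697,69.3494) → (147.7674,243.7489) → (9.3889,79.9731)

[3] `<polygon>` closed polygon, #ff8800→engrave S235 F3268: (78.0625,208.6513) → (40.5075,189.1071) → (33.4920,120.5928) → (34.9069,34.0174) → (58.9906,170.8349) → (38.1787,131.3499) → (78.0625,208.6513) (closed)

G21
G90
G0 X85.8503 Y127.6500
M4 S235
G1 X39.0142 Y133.0751 F3268
G1 X44.4393 Y179.9112 F3268
G1 X91.2754 Y174.4861 F3268
G1 X85.8503 Y127.6500 F3268
M5
G0 X25.5185 Y240.2997
M4 S569
G1 X51.3580 Y166.1690 F1987
G1 X46.5359 Y35.6867 F1987
G1 X89.4697 Y69.3494 F1987
G1 X147.7674 Y243.7489 F1987
G1 X9.3889 Y79.9731 F1987
M5
G0 X78.0625 Y208.6513
M4 S235
G1 X40.5075 Y189.1071 F3268
G1 X33.4920 Y120.5928 F3268
G1 X34.9069 Y34.0174 F3268
G1 X58.9906 Y170.8349 F3268
G1 X38.1787 Y131.3499 F3268
G1 X78.0625 Y208.6513 F3268
M5
G0 X0.0000 Y0.0000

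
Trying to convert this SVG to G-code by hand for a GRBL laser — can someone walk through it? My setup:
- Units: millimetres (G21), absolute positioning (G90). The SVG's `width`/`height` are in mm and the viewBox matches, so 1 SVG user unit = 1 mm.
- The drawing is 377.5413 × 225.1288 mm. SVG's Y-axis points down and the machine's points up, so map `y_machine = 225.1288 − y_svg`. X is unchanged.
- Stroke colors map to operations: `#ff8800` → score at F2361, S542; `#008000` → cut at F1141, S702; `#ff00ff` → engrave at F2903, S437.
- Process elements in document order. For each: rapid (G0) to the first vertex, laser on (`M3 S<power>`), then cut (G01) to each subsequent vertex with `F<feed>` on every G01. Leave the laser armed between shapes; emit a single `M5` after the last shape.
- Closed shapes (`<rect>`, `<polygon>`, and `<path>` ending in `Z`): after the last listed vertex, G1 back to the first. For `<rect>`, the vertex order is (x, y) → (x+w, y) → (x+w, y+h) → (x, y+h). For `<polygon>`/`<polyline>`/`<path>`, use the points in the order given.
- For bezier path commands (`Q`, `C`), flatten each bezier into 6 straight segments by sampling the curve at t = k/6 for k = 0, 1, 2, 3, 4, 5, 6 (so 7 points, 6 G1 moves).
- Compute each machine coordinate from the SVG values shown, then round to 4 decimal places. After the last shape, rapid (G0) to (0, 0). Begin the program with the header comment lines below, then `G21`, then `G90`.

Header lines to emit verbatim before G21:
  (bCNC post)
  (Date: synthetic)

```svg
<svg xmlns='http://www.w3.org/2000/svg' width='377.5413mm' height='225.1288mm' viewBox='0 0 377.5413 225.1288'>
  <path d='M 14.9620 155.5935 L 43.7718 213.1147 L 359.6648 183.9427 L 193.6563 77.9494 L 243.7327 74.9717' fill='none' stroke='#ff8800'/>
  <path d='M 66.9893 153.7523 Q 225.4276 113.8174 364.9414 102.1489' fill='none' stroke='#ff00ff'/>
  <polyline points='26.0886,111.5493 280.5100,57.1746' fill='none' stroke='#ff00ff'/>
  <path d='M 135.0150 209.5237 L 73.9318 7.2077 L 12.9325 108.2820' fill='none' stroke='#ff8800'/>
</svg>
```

(bCNC post)
(Date: synthetic)
G21
G90
G0 X14.9620 Y69.5353
M3 S542
G01 X43.7718 Y12.0141 F2361
G01 X359.6648 Y41.1861 F2361
G01 X193.6563 Y147.1794 F2361
G01 X243.7327 Y150.1571 F2361
G0 X66.9893 Y71.3765
M3 S437
G01 X119.2764 Y83.9030 F2903
G01 X170.5121 Y94.8591 F2903
G01 X220.6965 Y104.2448 F2903
G01 X269.8295 Y112.0602 F2903
G01 X317.9111 Y118.3052 F2903
G01 X364.9414 Y122.9799 F2903
G0 X26.0886 Y113.5795
M3 S437
G01 X280.5100 Y167.9542 F2903
G0 X135.0150 Y15.6051
M3 S542
G01 X73.9318 Y217.9211 F2361
G01 X12.9325 Y116.8468 F2361
M5
G0 X0.0000 Y0.0000

viewBox `0 0 377.5413 225.1288` with mm width/height → 1 unit = 1 mm. Flip: y_m = 225.1288 − y_svg.

**Shape 1** — `<path>` open polyline, stroke `#ff8800` → score (S542, F2361). Machine vertices: (14.9620,69.5353) → (43.7718,12.0141) → (359.6648,41.1861) → (193.6563,147.1794) → (243.7327,150.1571). Open path.

**Shape 2** — `<path>` quadratic bezier, stroke `#ff00ff` → engrave (S437, F2903). Control points (SVG): P0=(66.9893,153.7523), P1=(225.4276,113.8174), P2=(364.9414,102.1489); sampled at t=k/6. Machine vertices: (66.9893,71.3765) → (119.2764,83.9030) → (170.5121,94.8591) → (220.6965,104.2448) → (269.8295,112.0602) → (317.9111,118.3052) → (364.9414,122.9799). Open path.

**Shape 3** — `<polyline>` line segment, stroke `#ff00ff` → engrave (S437, F2903). Machine vertices: (26.0886,113.5795) → (280.5100,167.9542). Open path.

**Shape 4** — `<path>` open polyline, stroke `#ff8800` → score (S542, F2361). Machine vertices: (135.0150,15.6051) → (73.9318,217.9211) → (12.9325,116.8468). Open path.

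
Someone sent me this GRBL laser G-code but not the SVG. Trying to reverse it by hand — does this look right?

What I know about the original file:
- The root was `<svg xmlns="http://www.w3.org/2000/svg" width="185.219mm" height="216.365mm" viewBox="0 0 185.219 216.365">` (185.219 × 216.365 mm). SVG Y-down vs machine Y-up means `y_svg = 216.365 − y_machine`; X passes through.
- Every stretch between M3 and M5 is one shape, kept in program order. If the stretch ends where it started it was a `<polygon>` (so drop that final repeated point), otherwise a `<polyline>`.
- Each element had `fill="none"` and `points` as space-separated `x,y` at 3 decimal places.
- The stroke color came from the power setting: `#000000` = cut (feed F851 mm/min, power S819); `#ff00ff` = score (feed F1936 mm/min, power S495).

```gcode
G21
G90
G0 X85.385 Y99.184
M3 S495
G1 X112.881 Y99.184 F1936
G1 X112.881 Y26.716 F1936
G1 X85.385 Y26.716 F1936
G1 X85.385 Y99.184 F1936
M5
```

<svg xmlns="http://www.w3.org/2000/svg" width="185.219mm" height="216.365mm" viewBox="0 0 185.219 216.365">
  <polygon points="85.385,117.181 112.881,117.181 112.881,189.649 85.385,189.649" fill="none" stroke="#ff00ff"/>
</svg>

Machine Y-up, SVG Y-down with viewBox height 216.365, so y_svg = 216.365 − y_machine; X carries over. Every run uses S495, so all elements get stroke `#ff00ff` (score).

Run 1: The run returns to its start, so emit a `<polygon>` with points (Y-flipped): 85.385,117.181 112.881,117.181 112.881,189.649 85.385,189.649.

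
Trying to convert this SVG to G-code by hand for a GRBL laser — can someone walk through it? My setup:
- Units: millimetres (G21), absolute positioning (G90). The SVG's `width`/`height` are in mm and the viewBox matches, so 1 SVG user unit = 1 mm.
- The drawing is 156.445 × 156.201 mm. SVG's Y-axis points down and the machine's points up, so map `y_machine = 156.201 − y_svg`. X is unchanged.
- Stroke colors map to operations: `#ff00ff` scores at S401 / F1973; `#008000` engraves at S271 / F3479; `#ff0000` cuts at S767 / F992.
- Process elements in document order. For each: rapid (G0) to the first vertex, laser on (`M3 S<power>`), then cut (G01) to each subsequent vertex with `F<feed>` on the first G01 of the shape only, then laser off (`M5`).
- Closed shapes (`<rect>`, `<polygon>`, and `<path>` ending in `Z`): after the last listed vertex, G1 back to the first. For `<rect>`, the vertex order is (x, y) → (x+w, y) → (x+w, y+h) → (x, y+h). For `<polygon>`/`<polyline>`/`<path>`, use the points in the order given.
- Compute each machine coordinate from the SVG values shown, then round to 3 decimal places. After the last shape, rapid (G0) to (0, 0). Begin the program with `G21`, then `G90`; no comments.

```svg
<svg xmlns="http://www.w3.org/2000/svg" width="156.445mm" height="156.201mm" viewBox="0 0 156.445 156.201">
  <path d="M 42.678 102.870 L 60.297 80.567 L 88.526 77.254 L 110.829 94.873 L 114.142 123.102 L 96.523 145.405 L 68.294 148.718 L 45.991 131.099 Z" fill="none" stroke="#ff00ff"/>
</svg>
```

1 u = 1 mm; y_m = 156.201 − y.

[1] `<path>` regular polygon, #ff00ff→score S401 F1973: (42.678,53.331) → (60.297,75.634) → (88.526,78.947) → (110.829,61.328) → (114.142,33.099) → (96.523,10.796) → (68.294,7.483) → (45.991,25.102) → (42.678,53.331) (closed)

G21
G90
G0 X42.678 Y53.331
M3 S401
G01 X60.297 Y75.634 F1973
G01 X88.526 Y78.947
G01 X110.829 Y61.328
G01 X114.142 Y33.099
G01 X96.523 Y10.796
G01 X68.294 Y7.483
G01 X45.991 Y25.102
G01 X42.678 Y53.331
M5
G0 X0.000 Y0.000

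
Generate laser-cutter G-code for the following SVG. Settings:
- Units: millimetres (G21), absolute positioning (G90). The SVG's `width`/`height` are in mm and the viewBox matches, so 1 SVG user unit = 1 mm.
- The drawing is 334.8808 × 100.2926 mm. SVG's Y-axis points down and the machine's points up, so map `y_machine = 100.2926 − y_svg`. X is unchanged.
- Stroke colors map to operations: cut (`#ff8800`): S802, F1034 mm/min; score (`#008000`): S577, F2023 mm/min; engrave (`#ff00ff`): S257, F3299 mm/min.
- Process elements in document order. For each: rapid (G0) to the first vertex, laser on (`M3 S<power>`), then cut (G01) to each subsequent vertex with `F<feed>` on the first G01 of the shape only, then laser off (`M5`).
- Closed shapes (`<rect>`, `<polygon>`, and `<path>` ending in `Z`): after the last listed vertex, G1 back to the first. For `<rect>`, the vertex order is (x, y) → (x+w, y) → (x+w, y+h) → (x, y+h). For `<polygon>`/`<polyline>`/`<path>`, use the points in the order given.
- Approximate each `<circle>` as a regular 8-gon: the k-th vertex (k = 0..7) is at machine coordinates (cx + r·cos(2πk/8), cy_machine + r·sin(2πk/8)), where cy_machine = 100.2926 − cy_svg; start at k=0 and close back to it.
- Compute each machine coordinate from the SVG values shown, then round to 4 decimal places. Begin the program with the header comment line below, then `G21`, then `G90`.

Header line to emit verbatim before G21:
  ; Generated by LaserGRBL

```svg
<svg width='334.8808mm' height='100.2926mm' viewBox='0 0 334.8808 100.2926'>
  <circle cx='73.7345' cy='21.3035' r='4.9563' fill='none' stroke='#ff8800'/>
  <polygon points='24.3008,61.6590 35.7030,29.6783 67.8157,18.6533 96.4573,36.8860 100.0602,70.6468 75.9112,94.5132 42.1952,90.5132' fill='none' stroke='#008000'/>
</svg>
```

1 u = 1 mm; y_m = 100.2926 − y.

[1] `<circle>` circle, #ff8800→cut S802 F1034: (78.6908,78.9891) → (77.2391,82.4937) → (73.7345,83.9454) → (70.2299,82.4937) → (68.7782,78.9891) → (70.2299,75.4845) → (73.7345,74.0328) → (77.2391,75.4845) → (78.6908,78.9891) (closed)

[2] `<polygon>` regular polygon, #008000→score S577 F2023: (24.3008,38.6336) → (35.7030,70.6143) → (67.8157,81.6393) → (96.4573,63.4066) → (100.0602,29.6458) → (75.9112,5.7794) → (42.1952,9.7794) → (24.3008,38.6336) (closed)

; Generated by LaserGRBL
G21
G90
G0 X78.6908 Y78.9891
M3 S802
G01 X77.2391 Y82.4937 F1034
G01 X73.7345 Y83.9454
G01 X70.2299 Y82.4937
G01 X68.7782 Y78.9891
G01 X70.2299 Y75.4845
G01 X73.7345 Y74.0328
G01 X77.2391 Y75.4845
G01 X78.6908 Y78.9891
M5
G0 X24.3008 Y38.6336
M3 S577
G01 X35.7030 Y70.6143 F2023
G01 X67.8157 Y81.6393
G01 X96.4573 Y63.4066
G01 X100.0602 Y29.6458
G01 X75.9112 Y5.7794
G01 X42.1952 Y9.7794
G01 X24.3008 Y38.6336
M5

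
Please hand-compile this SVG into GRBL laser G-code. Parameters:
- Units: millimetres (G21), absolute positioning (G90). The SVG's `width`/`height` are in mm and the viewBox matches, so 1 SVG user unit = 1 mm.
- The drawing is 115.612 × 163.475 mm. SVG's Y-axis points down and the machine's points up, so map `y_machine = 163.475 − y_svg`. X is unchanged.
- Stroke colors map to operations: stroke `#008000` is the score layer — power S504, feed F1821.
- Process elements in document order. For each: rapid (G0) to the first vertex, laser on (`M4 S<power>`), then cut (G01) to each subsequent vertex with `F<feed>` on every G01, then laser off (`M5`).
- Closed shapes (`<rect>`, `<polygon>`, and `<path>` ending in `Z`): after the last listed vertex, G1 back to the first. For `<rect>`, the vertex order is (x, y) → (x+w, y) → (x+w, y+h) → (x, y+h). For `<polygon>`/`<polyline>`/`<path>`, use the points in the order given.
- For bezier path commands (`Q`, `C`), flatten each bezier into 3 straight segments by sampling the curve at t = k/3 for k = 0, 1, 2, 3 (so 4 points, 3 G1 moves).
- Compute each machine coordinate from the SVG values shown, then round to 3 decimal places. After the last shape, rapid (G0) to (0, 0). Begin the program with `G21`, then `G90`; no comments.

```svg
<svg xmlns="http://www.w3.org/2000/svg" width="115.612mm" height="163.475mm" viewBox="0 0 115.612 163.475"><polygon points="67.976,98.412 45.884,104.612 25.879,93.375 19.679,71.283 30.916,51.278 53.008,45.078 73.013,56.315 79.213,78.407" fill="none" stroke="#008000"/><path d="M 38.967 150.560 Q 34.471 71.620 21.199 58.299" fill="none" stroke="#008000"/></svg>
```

Since the viewBox matches the mm dimensions, user units are millimetres directly. The only transform is the Y-flip y_m = 163.475 − y_svg.

Shape 1 is a regular polygon drawn with `<polygon>`. Its stroke #008000 means score at S504, F1821. After flipping Y the toolpath is (67.976,65.063) → (45.884,58.863) → (25.879,70.100) → (19.679,92.192) → (30.916,112.197) → (53.008,118.397) → (73.013,107.160) → (79.213,85.068) → (67.976,65.063), returning to the start.

Shape 2 is a quadratic bezier drawn with `<path>`. Its stroke #008000 means score at S504, F1821. After flipping Y the toolpath is (38.967,12.915) → (34.995,58.251) → (29.072,89.004) → (21.199,105.176).

G21
G90
G0 X67.976 Y65.063
M4 S504
G01 X45.884 Y58.863 F1821
G01 X25.879 Y70.100 F1821
G01 X19.679 Y92.192 F1821
G01 X30.916 Y112.197 F1821
G01 X53.008 Y118.397 F1821
G01 X73.013 Y107.160 F1821
G01 X79.213 Y85.068 F1821
G01 X67.976 Y65.063 F1821
M5
G0 X38.967 Y12.915
M4 S504
G01 X34.995 Y58.251 F1821
G01 X29.072 Y89.004 F1821
G01 X21.199 Y105.176 F1821
M5
G0 X0.000 Y0.000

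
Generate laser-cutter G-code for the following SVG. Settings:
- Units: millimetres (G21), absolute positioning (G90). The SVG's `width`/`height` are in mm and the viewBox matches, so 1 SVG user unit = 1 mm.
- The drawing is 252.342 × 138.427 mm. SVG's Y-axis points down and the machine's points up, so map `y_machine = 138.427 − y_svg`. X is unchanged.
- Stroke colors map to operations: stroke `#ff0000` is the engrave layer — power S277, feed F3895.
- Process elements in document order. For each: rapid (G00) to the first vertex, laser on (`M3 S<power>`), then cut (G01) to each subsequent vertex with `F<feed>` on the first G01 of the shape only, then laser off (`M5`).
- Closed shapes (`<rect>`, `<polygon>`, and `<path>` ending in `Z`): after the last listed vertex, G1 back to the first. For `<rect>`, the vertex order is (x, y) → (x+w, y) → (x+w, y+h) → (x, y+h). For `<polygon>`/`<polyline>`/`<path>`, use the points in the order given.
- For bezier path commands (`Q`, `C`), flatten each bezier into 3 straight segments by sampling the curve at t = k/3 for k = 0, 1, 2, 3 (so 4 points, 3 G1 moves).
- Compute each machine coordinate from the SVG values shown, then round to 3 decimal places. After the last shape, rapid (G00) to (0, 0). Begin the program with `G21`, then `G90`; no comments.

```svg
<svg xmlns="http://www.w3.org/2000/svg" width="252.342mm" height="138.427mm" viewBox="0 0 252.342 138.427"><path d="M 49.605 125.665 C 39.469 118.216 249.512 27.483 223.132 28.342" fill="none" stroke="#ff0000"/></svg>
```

1 u = 1 mm; y_m = 138.427 − y.

[1] `<path>` cubic bezier, #ff0000→engrave S277 F3895: (49.605,12.762) → (95.951,41.495) → (187.616,86.890) → (223.132,110.085)

G21
G90
G00 X49.605 Y12.762
M3 S277
G01 X95.951 Y41.495 F3895
G01 X187.616 Y86.890
G01 X223.132 Y110.085
M5
G00 X0.000 Y0.000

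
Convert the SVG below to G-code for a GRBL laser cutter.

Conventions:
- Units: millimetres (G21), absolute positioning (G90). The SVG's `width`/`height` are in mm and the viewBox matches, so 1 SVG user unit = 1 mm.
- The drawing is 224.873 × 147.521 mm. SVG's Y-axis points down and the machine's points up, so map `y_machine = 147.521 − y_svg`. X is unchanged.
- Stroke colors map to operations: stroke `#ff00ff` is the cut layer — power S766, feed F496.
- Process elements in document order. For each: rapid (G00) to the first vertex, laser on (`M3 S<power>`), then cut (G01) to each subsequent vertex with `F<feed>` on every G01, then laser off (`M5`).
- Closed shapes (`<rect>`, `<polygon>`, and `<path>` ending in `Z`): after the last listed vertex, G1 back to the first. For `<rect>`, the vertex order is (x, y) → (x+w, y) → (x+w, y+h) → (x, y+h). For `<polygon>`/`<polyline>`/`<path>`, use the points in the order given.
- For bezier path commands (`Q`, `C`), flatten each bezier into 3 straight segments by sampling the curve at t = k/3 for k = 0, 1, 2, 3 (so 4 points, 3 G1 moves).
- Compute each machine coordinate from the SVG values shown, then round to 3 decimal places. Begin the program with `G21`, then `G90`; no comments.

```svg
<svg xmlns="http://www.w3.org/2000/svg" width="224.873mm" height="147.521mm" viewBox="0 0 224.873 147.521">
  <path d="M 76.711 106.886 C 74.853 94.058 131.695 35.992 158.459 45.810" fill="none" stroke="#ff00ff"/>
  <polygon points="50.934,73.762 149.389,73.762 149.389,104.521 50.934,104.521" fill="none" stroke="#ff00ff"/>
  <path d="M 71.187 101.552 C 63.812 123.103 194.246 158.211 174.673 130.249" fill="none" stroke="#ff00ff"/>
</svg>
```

G21
G90
G00 X76.711 Y40.635
M3 S766
G01 X91.132 Y64.353 F496
G01 X124.957 Y93.091 F496
G01 X158.459 Y101.711 F496
M5
G00 X50.934 Y73.759
M3 S766
G01 X149.389 Y73.759 F496
G01 X149.389 Y43.000 F496
G01 X50.934 Y43.000 F496
G01 X50.934 Y73.759 F496
M5
G00 X71.187 Y45.969
M3 S766
G01 X99.088 Y22.737 F496
G01 X154.904 Y7.495 F496
G01 X174.673 Y17.272 F496
M5

1 u = 1 mm; y_m = 147.521 − y.

[1] `<path>` cubic bezier, #ff00ff→cut S766 F496: (76.711,40.635) → (91.132,64.353) → (124.957,93.091) → (158.459,101.711)

[2] `<polygon>` rectangle, #ff00ff→cut S766 F496: (50.934,73.759) → (149.389,73.759) → (149.389,43.000) → (50.934,43.000) → (50.934,73.759) (closed)

[3] `<path>` cubic bezier, #ff00ff→cut S766 F496: (71.187,45.969) → (99.088,22.737) → (154.904,7.495) → (174.673,17.272)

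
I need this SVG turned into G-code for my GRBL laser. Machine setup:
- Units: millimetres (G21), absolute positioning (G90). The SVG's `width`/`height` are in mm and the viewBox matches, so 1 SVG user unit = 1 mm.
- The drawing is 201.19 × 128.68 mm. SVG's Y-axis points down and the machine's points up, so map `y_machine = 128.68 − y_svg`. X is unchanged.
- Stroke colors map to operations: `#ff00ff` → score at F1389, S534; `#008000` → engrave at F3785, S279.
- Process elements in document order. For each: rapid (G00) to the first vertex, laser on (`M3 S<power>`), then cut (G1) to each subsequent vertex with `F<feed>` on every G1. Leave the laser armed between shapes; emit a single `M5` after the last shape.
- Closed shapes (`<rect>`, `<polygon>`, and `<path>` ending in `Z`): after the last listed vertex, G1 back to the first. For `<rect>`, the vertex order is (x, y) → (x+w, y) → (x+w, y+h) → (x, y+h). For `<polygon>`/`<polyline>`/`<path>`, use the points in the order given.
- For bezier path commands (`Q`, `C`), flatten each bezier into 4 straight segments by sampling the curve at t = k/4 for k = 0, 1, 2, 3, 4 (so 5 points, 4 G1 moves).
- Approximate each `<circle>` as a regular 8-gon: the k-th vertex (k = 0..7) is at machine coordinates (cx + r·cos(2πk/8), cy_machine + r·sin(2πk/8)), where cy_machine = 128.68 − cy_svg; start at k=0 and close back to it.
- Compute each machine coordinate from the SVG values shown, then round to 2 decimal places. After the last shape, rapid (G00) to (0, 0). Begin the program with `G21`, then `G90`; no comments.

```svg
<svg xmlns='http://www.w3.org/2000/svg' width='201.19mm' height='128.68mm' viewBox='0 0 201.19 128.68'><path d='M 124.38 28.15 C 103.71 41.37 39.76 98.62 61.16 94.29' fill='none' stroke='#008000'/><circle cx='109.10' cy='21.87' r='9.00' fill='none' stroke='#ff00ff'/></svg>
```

viewBox `0 0 201.19 128.68` with mm width/height → 1 unit = 1 mm. Flip: y_m = 128.68 − y_svg.

**Shape 1** — `<path>` cubic bezier, stroke `#008000` → engrave (S279, F3785). Control points (SVG): P0=(124.38,28.15), P1=(103.71,41.37), P2=(39.76,98.62), P3=(61.16,94.29); sampled at t=k/4. Machine vertices: (124.38,100.53) → (102.77,84.01) → (76.99,60.88) → (59.10,41.04) → (61.16,34.39). Open path.

**Shape 2** — `<circle>` circle, stroke `#ff00ff` → score (S534, F1389). Machine vertices: (118.10,106.81) → (115.46,113.17) → (109.10,115.81) → (102.74,113.17) → (100.10,106.81) → (102.74,100.45) → (109.10,97.81) → (115.46,100.45) → (118.10,106.81). Closed: final G1 returns to the first vertex.

G21
G90
G00 X124.38 Y100.53
M3 S279
G1 X102.77 Y84.01 F3785
G1 X76.99 Y60.88 F3785
G1 X59.10 Y41.04 F3785
G1 X61.16 Y34.39 F3785
G00 X118.10 Y106.81
M3 S534
G1 X115.46 Y113.17 F1389
G1 X109.10 Y115.81 F1389
G1 X102.74 Y113.17 F1389
G1 X100.10 Y106.81 F1389
G1 X102.74 Y100.45 F1389
G1 X109.10 Y97.81 F1389
G1 X115.46 Y100.45 F1389
G1 X118.10 Y106.81 F1389
M5
G00 X0.00 Y0.00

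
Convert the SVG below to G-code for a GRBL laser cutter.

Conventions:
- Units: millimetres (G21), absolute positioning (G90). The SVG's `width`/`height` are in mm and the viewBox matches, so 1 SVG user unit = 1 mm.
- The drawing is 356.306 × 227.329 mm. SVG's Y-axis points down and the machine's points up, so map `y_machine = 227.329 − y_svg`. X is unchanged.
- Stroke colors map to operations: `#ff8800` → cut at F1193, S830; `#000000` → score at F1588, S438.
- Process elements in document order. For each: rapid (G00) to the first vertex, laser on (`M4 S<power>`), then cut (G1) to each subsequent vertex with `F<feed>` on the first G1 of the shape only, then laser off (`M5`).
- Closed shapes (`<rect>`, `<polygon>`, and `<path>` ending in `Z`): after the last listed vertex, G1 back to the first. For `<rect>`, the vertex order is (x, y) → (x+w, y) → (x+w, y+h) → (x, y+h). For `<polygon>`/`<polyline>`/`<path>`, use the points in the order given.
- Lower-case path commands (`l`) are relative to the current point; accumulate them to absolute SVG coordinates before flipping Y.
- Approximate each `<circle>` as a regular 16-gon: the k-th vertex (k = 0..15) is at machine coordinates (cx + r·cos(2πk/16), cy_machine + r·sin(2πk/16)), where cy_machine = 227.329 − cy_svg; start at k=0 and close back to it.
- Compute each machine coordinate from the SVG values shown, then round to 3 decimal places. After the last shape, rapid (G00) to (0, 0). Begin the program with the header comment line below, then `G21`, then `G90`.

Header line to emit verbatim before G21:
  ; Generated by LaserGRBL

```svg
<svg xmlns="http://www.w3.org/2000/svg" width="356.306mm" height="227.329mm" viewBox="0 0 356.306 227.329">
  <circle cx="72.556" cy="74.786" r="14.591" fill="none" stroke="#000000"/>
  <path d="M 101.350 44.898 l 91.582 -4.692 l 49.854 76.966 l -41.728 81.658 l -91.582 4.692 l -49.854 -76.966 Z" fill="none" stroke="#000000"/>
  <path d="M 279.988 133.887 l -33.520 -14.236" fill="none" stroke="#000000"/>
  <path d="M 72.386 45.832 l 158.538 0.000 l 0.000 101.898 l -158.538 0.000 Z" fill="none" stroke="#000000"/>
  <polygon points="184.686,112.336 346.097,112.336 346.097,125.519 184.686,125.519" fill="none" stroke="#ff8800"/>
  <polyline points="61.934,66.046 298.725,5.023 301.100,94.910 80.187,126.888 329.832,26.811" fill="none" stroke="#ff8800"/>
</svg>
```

1 u = 1 mm; y_m = 227.329 − y.

[1] `<circle>` circle, #000000→score S438 F1588: (87.147,152.543) → (86.036,158.127) → (82.873,162.860) → (78.140,166.023) → (72.556,167.134) → (66.972,166.023) → (62.239,162.860) → (59.076,158.127) → (57.965,152.543) → (59.076,146.959) → (62.239,142.226) → (66.972,139.063) → (72.556,137.952) → (78.140,139.063) → (82.873,142.226) → (86.036,146.959) → (87.147,152.543) (closed)

[2] `<path>` regular polygon, #000000→score S438 F1588: (101.350,182.431) → (192.932,187.123) → (242.786,110.157) → (201.058,28.499) → (109.476,23.807) → (59.622,100.773) → (101.350,182.431) (closed)

[3] `<path>` line segment, #000000→score S438 F1588: (279.988,93.442) → (246.468,107.678)

[4] `<path>` rectangle, #000000→score S438 F1588: (72.386,181.497) → (230.924,181.497) → (230.924,79.599) → (72.386,79.599) → (72.386,181.497) (closed)

[5] `<polygon>` rectangle, #ff8800→cut S830 F1193: (184.686,114.993) → (346.097,114.993) → (346.097,101.810) → (184.686,101.810) → (184.686,114.993) (closed)

[6] `<polyline>` open polyline, #ff8800→cut S830 F1193: (61.934,161.283) → (298.725,222.306) → (301.100,132.419) → (80.187,100.441) → (329.832,200.518)

; Generated by LaserGRBL
G21
G90
G00 X87.147 Y152.543
M4 S438
G1 X86.036 Y158.127 F1588
G1 X82.873 Y162.860
G1 X78.140 Y166.023
G1 X72.556 Y167.134
G1 X66.972 Y166.023
G1 X62.239 Y162.860
G1 X59.076 Y158.127
G1 X57.965 Y152.543
G1 X59.076 Y146.959
G1 X62.239 Y142.226
G1 X66.972 Y139.063
G1 X72.556 Y137.952
G1 X78.140 Y139.063
G1 X82.873 Y142.226
G1 X86.036 Y146.959
G1 X87.147 Y152.543
M5
G00 X101.350 Y182.431
M4 S438
G1 X192.932 Y187.123 F1588
G1 X242.786 Y110.157
G1 X201.058 Y28.499
G1 X109.476 Y23.807
G1 X59.622 Y100.773
G1 X101.350 Y182.431
M5
G00 X279.988 Y93.442
M4 S438
G1 X246.468 Y107.678 F1588
M5
G00 X72.386 Y181.497
M4 S438
G1 X230.924 Y181.497 F1588
G1 X230.924 Y79.599
G1 X72.386 Y79.599
G1 X72.386 Y181.497
M5
G00 X184.686 Y114.993
M4 S830
G1 X346.097 Y114.993 F1193
G1 X346.097 Y101.810
G1 X184.686 Y101.810
G1 X184.686 Y114.993
M5
G00 X61.934 Y161.283
M4 S830
G1 X298.725 Y222.306 F1193
G1 X301.100 Y132.419
G1 X80.187 Y100.441
G1 X329.832 Y200.518
M5
G00 X0.000 Y0.000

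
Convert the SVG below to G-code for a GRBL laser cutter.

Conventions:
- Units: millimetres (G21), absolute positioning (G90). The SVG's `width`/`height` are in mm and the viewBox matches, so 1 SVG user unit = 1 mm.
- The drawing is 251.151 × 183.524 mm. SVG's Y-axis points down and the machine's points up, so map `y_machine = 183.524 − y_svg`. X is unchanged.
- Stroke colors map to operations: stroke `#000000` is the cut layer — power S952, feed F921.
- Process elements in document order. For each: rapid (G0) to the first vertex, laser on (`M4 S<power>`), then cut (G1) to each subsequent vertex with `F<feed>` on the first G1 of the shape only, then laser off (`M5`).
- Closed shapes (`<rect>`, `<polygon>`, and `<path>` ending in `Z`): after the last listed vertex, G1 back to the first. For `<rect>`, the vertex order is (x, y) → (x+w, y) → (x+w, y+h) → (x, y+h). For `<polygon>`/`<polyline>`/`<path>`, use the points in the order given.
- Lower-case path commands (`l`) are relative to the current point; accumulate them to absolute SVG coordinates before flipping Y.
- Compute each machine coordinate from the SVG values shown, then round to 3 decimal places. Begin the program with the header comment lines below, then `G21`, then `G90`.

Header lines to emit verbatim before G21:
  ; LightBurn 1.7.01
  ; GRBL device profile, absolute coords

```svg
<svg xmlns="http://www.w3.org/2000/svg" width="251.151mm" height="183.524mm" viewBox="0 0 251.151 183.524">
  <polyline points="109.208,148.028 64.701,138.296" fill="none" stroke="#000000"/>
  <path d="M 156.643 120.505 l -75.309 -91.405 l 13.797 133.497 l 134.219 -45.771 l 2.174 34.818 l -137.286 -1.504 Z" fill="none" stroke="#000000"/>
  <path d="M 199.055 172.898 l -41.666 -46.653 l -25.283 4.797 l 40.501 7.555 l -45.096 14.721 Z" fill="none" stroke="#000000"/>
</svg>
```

1 u = 1 mm; y_m = 183.524 − y.

[1] `<polyline>` line segment, #000000→cut S952 F921: (109.208,35.496) → (64.701,45.228)

[2] `<path>` closed polygon, #000000→cut S952 F921: (156.643,63.019) → (81.334,154.424) → (95.131,20.927) → (229.350,66.698) → (231.524,31.880) → (94.238,33.384) → (156.643,63.019) (closed)

[3] `<path>` closed polygon, #000000→cut S952 F921: (199.055,10.626) → (157.389,57.279) → (132.106,52.482) → (172.607,44.927) → (127.511,30.206) → (199.055,10.626) (closed)

; LightBurn 1.7.01
; GRBL device profile, absolute coords
G21
G90
G0 X109.208 Y35.496
M4 S952
G1 X64.701 Y45.228 F921
M5
G0 X156.643 Y63.019
M4 S952
G1 X81.334 Y154.424 F921
G1 X95.131 Y20.927
G1 X229.350 Y66.698
G1 X231.524 Y31.880
G1 X94.238 Y33.384
G1 X156.643 Y63.019
M5
G0 X199.055 Y10.626
M4 S952
G1 X157.389 Y57.279 F921
G1 X132.106 Y52.482
G1 X172.607 Y44.927
G1 X127.511 Y30.206
G1 X199.055 Y10.626
M5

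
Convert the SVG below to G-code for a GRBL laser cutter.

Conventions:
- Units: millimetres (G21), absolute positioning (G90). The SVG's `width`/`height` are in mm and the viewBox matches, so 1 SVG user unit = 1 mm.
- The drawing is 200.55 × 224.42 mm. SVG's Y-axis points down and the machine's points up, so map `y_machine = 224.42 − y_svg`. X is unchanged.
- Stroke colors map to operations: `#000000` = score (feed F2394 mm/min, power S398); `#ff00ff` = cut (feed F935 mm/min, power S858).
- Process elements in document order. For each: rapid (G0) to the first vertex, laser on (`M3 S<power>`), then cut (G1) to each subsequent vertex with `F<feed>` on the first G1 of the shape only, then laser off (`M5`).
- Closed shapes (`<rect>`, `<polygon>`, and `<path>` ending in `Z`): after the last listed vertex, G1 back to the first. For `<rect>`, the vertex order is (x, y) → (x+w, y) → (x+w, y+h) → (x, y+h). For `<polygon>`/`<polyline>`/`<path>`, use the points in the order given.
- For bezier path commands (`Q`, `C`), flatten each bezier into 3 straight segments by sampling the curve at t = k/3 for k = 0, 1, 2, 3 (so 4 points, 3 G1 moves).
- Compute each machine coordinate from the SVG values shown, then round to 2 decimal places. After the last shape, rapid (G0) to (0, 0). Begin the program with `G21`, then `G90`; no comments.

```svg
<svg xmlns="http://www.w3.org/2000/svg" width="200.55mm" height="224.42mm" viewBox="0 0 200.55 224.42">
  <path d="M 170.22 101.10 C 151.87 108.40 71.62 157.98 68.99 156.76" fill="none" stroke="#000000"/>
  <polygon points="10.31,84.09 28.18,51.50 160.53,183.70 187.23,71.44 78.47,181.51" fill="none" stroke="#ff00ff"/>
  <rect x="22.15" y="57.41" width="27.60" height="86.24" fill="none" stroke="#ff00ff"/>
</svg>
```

G21
G90
G0 X170.22 Y123.32
M3 S398
G1 X136.40 Y105.37 F2394
G1 X92.33 Y79.93
G1 X68.99 Y67.66
M5
G0 X10.31 Y140.33
M3 S858
G1 X28.18 Y172.92 F935
G1 X160.53 Y40.72
G1 X187.23 Y152.98
G1 X78.47 Y42.91
G1 X10.31 Y140.33
M5
G0 X22.15 Y167.01
M3 S858
G1 X49.75 Y167.01 F935
G1 X49.75 Y80.77
G1 X22.15 Y80.77
G1 X22.15 Y167.01
M5
G0 X0.00 Y0.00

Since the viewBox matches the mm dimensions, user units are millimetres directly. The only transform is the Y-flip y_m = 224.42 − y_svg.

Shape 1 is a cubic bezier drawn with `<path>`. Its stroke #000000 means score at S398, F2394. After flipping Y the toolpath is (170.22,123.32) → (136.40,105.37) → (92.33,79.93) → (68.99,67.66).

Shape 2 is a closed polygon drawn with `<polygon>`. Its stroke #ff00ff means cut at S858, F935. After flipping Y the toolpath is (10.31,140.33) → (28.18,172.92) → (160.53,40.72) → (187.23,152.98) → (78.47,42.91) → (10.31,140.33), returning to the start.

Shape 3 is a rectangle drawn with `<rect>`. Its stroke #ff00ff means cut at S858, F935. After flipping Y the toolpath is (22.15,167.01) → (49.75,167.01) → (49.75,80.77) → (22.15,80.77) → (22.15,167.01), returning to the start.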